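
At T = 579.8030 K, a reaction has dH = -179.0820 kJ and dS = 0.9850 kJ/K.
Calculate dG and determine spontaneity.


T*dS = 579.8030 * 0.9850 = 571.1060 kJ
dG = -179.0820 - 571.1060 = -750.1880 kJ (spontaneous)

dG = -750.1880 kJ, spontaneous


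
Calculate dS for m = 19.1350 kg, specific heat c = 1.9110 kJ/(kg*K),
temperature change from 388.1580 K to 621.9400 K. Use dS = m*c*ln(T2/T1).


T2/T1 = 1.6023
ln(T2/T1) = 0.4714
dS = 19.1350 * 1.9110 * 0.4714 = 17.2388 kJ/K

17.2388 kJ/K


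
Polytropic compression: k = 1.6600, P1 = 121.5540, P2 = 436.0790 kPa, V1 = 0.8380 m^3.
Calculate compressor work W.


(k-1)/k = 0.3976
(P2/P1)^exp = 1.6618
W = 2.5152 * 121.5540 * 0.8380 * (1.6618 - 1) = 169.5552 kJ

169.5552 kJ


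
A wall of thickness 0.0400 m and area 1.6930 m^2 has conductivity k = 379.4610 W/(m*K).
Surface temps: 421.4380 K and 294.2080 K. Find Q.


dT = 127.2300 K
Q = 379.4610 * 1.6930 * 127.2300 / 0.0400 = 2043401.1847 W

2043401.1847 W


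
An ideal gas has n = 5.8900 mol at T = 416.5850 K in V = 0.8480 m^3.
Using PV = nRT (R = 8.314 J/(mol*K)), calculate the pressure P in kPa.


P = nRT/V = 5.8900 * 8.314 * 416.5850 / 0.8480
= 20399.9425 / 0.8480 = 24056.5360 Pa = 24.0565 kPa

24.0565 kPa


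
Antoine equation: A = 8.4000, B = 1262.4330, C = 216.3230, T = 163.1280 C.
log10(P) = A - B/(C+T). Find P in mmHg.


C+T = 379.4510
B/(C+T) = 3.3270
log10(P) = 8.4000 - 3.3270 = 5.0730
P = 10^5.0730 = 118304.4980 mmHg

118304.4980 mmHg


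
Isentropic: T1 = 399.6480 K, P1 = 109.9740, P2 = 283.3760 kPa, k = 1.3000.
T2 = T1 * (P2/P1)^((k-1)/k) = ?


(k-1)/k = 0.2308
(P2/P1)^exp = 1.2441
T2 = 399.6480 * 1.2441 = 497.2109 K

497.2109 K


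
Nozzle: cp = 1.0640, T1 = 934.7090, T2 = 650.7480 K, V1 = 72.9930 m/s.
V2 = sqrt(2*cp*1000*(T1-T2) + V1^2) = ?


dT = 283.9610 K
2*cp*1000*dT = 604269.0080
V1^2 = 5327.9780
V2 = sqrt(609596.9860) = 780.7669 m/s

780.7669 m/s


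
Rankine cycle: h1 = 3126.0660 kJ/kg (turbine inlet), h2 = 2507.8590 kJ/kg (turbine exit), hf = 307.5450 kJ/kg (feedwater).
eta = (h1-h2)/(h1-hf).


W = 618.2070 kJ/kg
Q_in = 2818.5210 kJ/kg
eta = 0.2193 = 21.9337%

eta = 21.9337%


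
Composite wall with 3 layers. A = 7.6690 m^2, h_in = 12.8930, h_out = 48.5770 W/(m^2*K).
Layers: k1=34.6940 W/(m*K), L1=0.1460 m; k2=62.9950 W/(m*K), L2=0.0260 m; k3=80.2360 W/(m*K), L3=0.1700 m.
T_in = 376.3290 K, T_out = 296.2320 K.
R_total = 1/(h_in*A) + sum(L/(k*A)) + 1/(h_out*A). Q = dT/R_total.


R_conv_in = 1/(12.8930*7.6690) = 0.0101
R_1 = 0.1460/(34.6940*7.6690) = 0.0005
R_2 = 0.0260/(62.9950*7.6690) = 5.3818e-05
R_3 = 0.1700/(80.2360*7.6690) = 0.0003
R_conv_out = 1/(48.5770*7.6690) = 0.0027
R_total = 0.0137 K/W
Q = 80.0970 / 0.0137 = 5856.4326 W

R_total = 0.0137 K/W, Q = 5856.4326 W


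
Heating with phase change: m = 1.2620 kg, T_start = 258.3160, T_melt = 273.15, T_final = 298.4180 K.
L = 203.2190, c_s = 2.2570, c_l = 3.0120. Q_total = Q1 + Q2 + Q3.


Q1 (sensible, solid) = 1.2620 * 2.2570 * 14.8340 = 42.2522 kJ
Q2 (latent) = 1.2620 * 203.2190 = 256.4624 kJ
Q3 (sensible, liquid) = 1.2620 * 3.0120 * 25.2680 = 96.0473 kJ
Q_total = 394.7619 kJ

394.7619 kJ


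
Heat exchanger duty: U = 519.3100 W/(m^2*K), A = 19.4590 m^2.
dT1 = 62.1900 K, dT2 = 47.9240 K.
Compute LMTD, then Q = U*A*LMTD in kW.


LMTD = 54.7476 K
Q = 519.3100 * 19.4590 * 54.7476 = 553238.0259 W = 553.2380 kW

553.2380 kW


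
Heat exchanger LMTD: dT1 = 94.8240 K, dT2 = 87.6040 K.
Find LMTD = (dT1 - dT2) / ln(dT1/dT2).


dT1/dT2 = 1.0824
ln(dT1/dT2) = 0.0792
LMTD = 7.2200 / 0.0792 = 91.1664 K

91.1664 K


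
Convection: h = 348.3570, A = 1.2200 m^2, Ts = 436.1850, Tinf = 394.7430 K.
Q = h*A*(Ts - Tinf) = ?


dT = 41.4420 K
Q = 348.3570 * 1.2200 * 41.4420 = 17612.6652 W

17612.6652 W


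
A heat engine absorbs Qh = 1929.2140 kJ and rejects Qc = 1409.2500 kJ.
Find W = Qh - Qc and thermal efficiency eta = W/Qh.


W = 1929.2140 - 1409.2500 = 519.9640 kJ
eta = 519.9640 / 1929.2140 = 0.2695 = 26.9521%

W = 519.9640 kJ, eta = 26.9521%


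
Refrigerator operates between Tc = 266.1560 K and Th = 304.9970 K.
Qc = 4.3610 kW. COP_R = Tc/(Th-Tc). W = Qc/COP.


COP = 266.1560 / 38.8410 = 6.8524
W = 4.3610 / 6.8524 = 0.6364 kW

COP = 6.8524, W = 0.6364 kW


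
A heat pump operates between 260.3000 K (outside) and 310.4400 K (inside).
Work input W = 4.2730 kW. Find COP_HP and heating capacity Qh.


COP = 310.4400 / 50.1400 = 6.1915
Qh = 6.1915 * 4.2730 = 26.4561 kW

COP = 6.1915, Qh = 26.4561 kW


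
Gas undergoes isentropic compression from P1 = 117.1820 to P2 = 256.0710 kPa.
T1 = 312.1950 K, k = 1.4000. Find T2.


(k-1)/k = 0.2857
(P2/P1)^exp = 1.2503
T2 = 312.1950 * 1.2503 = 390.3245 K

390.3245 K


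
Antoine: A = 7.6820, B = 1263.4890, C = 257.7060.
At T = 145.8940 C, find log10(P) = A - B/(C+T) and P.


C+T = 403.6000
B/(C+T) = 3.1305
log10(P) = 7.6820 - 3.1305 = 4.5515
P = 10^4.5515 = 35600.1992 mmHg

35600.1992 mmHg


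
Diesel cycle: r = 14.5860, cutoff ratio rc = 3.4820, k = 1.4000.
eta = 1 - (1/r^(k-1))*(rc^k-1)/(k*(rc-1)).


r^(k-1) = 2.9213
rc^k = 5.7354
eta = 0.5335 = 53.3504%

53.3504%


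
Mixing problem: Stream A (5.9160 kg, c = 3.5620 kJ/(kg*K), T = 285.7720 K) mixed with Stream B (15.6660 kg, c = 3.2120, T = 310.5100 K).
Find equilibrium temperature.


num = 21646.6262
den = 71.3920
Tf = 303.2081 K

303.2081 K


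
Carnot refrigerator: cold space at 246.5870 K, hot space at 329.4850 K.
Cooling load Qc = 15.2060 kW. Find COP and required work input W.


COP = 246.5870 / 82.8980 = 2.9746
W = 15.2060 / 2.9746 = 5.1120 kW

COP = 2.9746, W = 5.1120 kW


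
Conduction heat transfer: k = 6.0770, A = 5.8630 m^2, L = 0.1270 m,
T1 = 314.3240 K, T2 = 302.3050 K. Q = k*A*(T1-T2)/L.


dT = 12.0190 K
Q = 6.0770 * 5.8630 * 12.0190 / 0.1270 = 3371.8927 W

3371.8927 W


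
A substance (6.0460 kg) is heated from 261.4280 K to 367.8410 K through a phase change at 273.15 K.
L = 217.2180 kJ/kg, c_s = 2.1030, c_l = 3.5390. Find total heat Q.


Q1 (sensible, solid) = 6.0460 * 2.1030 * 11.7220 = 149.0422 kJ
Q2 (latent) = 6.0460 * 217.2180 = 1313.3000 kJ
Q3 (sensible, liquid) = 6.0460 * 3.5390 * 94.6910 = 2026.0838 kJ
Q_total = 3488.4260 kJ

3488.4260 kJ


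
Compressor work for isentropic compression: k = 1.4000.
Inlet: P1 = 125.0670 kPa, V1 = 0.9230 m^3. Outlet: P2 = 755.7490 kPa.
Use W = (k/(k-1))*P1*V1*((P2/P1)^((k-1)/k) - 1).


(k-1)/k = 0.2857
(P2/P1)^exp = 1.6719
W = 3.5000 * 125.0670 * 0.9230 * (1.6719 - 1) = 271.4665 kJ

271.4665 kJ


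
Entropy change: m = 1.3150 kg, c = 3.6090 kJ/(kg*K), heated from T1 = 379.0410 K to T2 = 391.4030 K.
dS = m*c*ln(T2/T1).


T2/T1 = 1.0326
ln(T2/T1) = 0.0321
dS = 1.3150 * 3.6090 * 0.0321 = 0.1523 kJ/K

0.1523 kJ/K


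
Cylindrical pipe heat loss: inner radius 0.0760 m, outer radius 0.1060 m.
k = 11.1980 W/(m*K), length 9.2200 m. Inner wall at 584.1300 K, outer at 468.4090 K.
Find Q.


dT = 115.7210 K
ln(ro/ri) = 0.3327
Q = 2*pi*11.1980*9.2200*115.7210 / 0.3327 = 225633.2603 W

225633.2603 W


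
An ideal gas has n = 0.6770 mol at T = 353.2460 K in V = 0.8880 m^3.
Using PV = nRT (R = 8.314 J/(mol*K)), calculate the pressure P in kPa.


P = nRT/V = 0.6770 * 8.314 * 353.2460 / 0.8880
= 1988.2727 / 0.8880 = 2239.0458 Pa = 2.2390 kPa

2.2390 kPa


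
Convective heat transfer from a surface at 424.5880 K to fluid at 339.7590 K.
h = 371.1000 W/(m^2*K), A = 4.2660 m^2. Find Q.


dT = 84.8290 K
Q = 371.1000 * 4.2660 * 84.8290 = 134293.8587 W

134293.8587 W


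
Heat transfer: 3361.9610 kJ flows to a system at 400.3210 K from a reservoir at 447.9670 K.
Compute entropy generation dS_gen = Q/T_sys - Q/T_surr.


dS_sys = 3361.9610/400.3210 = 8.3982 kJ/K
dS_surr = -3361.9610/447.9670 = -7.5049 kJ/K
dS_gen = 8.3982 - 7.5049 = 0.8932 kJ/K (irreversible)

dS_gen = 0.8932 kJ/K, irreversible


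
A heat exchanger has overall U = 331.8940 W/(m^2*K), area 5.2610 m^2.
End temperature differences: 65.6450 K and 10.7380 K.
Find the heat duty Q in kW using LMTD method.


LMTD = 30.3274 K
Q = 331.8940 * 5.2610 * 30.3274 = 52954.5724 W = 52.9546 kW

52.9546 kW


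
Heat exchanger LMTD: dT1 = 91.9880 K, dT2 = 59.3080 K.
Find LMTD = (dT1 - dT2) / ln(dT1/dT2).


dT1/dT2 = 1.5510
ln(dT1/dT2) = 0.4389
LMTD = 32.6800 / 0.4389 = 74.4565 K

74.4565 K


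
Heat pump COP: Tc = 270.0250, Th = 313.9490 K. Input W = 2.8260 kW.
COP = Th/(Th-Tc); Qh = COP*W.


COP = 313.9490 / 43.9240 = 7.1476
Qh = 7.1476 * 2.8260 = 20.1990 kW

COP = 7.1476, Qh = 20.1990 kW


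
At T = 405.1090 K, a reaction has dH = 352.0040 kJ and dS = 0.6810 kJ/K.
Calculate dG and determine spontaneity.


T*dS = 405.1090 * 0.6810 = 275.8792 kJ
dG = 352.0040 - 275.8792 = 76.1248 kJ (non-spontaneous)

dG = 76.1248 kJ, non-spontaneous


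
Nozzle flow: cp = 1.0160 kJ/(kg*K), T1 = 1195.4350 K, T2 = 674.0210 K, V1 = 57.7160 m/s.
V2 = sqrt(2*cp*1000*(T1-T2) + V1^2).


dT = 521.4140 K
2*cp*1000*dT = 1059513.2480
V1^2 = 3331.1367
V2 = sqrt(1062844.3847) = 1030.9434 m/s

1030.9434 m/s


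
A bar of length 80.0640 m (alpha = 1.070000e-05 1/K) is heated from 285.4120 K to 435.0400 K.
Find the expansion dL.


dT = 149.6280 K
dL = 1.070000e-05 * 80.0640 * 149.6280 = 0.128184 m
L_final = 80.192184 m

dL = 0.128184 m


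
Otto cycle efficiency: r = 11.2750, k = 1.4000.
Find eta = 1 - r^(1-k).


r^(k-1) = 2.6354
eta = 1 - 1/2.6354 = 0.6206 = 62.0551%

62.0551%


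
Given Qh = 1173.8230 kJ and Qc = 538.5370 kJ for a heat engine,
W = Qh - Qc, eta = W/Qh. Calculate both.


W = 1173.8230 - 538.5370 = 635.2860 kJ
eta = 635.2860 / 1173.8230 = 0.5412 = 54.1211%

W = 635.2860 kJ, eta = 54.1211%


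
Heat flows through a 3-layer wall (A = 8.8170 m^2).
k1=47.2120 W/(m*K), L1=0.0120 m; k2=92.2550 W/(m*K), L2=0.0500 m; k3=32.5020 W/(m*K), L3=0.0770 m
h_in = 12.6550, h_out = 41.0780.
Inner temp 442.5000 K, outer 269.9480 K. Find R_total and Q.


R_conv_in = 1/(12.6550*8.8170) = 0.0090
R_1 = 0.0120/(47.2120*8.8170) = 2.8828e-05
R_2 = 0.0500/(92.2550*8.8170) = 6.1469e-05
R_3 = 0.0770/(32.5020*8.8170) = 0.0003
R_conv_out = 1/(41.0780*8.8170) = 0.0028
R_total = 0.0121 K/W
Q = 172.5520 / 0.0121 = 14281.4303 W

R_total = 0.0121 K/W, Q = 14281.4303 W


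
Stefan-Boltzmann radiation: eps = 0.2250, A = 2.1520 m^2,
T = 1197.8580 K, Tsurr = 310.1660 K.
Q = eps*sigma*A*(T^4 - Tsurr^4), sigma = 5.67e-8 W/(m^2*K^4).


T^4 = 2.0588e+12
Tsurr^4 = 9.2550e+09
Q = 0.2250 * 5.67e-8 * 2.1520 * 2.0496e+12 = 56269.4311 W

56269.4311 W


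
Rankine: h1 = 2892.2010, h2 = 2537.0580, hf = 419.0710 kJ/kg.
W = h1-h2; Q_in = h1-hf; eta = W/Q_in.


W = 355.1430 kJ/kg
Q_in = 2473.1300 kJ/kg
eta = 0.1436 = 14.3601%

eta = 14.3601%


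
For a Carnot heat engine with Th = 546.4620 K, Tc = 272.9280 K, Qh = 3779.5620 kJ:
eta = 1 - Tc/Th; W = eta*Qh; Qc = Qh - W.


eta = 1 - 272.9280/546.4620 = 0.5006
W = 0.5006 * 3779.5620 = 1891.8767 kJ
Qc = 3779.5620 - 1891.8767 = 1887.6853 kJ

eta = 50.0554%, W = 1891.8767 kJ, Qc = 1887.6853 kJ


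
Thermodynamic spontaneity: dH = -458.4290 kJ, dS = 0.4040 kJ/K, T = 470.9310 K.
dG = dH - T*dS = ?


T*dS = 470.9310 * 0.4040 = 190.2561 kJ
dG = -458.4290 - 190.2561 = -648.6851 kJ (spontaneous)

dG = -648.6851 kJ, spontaneous


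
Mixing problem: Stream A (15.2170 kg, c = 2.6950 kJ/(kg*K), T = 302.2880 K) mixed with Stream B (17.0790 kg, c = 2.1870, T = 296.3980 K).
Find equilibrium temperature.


num = 23467.7658
den = 78.3616
Tf = 299.4805 K

299.4805 K


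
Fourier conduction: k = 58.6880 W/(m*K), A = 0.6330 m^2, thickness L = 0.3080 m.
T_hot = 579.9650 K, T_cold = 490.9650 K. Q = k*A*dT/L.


dT = 89.0000 K
Q = 58.6880 * 0.6330 * 89.0000 / 0.3080 = 10734.7593 W

10734.7593 W


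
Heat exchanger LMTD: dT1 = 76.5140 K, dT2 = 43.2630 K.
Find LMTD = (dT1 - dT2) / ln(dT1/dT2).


dT1/dT2 = 1.7686
ln(dT1/dT2) = 0.5702
LMTD = 33.2510 / 0.5702 = 58.3171 K

58.3171 K


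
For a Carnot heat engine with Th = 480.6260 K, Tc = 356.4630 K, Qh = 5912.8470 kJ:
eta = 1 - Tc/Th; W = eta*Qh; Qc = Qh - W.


eta = 1 - 356.4630/480.6260 = 0.2583
W = 0.2583 * 5912.8470 = 1527.5013 kJ
Qc = 5912.8470 - 1527.5013 = 4385.3457 kJ

eta = 25.8336%, W = 1527.5013 kJ, Qc = 4385.3457 kJ


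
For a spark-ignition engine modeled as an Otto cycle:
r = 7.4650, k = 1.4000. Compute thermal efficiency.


r^(k-1) = 2.2347
eta = 1 - 1/2.2347 = 0.5525 = 55.2505%

55.2505%


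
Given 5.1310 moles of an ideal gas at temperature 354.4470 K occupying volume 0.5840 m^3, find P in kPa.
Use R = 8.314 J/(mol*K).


P = nRT/V = 5.1310 * 8.314 * 354.4470 / 0.5840
= 15120.4021 / 0.5840 = 25891.0994 Pa = 25.8911 kPa

25.8911 kPa


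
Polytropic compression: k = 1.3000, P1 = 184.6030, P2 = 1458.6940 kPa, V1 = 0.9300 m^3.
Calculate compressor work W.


(k-1)/k = 0.2308
(P2/P1)^exp = 1.6113
W = 4.3333 * 184.6030 * 0.9300 * (1.6113 - 1) = 454.7519 kJ

454.7519 kJ


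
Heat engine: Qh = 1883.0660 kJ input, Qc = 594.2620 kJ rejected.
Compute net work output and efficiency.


W = 1883.0660 - 594.2620 = 1288.8040 kJ
eta = 1288.8040 / 1883.0660 = 0.6844 = 68.4418%

W = 1288.8040 kJ, eta = 68.4418%


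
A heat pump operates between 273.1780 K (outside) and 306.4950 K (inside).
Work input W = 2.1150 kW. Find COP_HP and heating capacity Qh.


COP = 306.4950 / 33.3170 = 9.1994
Qh = 9.1994 * 2.1150 = 19.4566 kW

COP = 9.1994, Qh = 19.4566 kW


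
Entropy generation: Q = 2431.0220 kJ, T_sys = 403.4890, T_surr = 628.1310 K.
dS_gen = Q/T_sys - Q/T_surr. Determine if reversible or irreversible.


dS_sys = 2431.0220/403.4890 = 6.0250 kJ/K
dS_surr = -2431.0220/628.1310 = -3.8702 kJ/K
dS_gen = 6.0250 - 3.8702 = 2.1548 kJ/K (irreversible)

dS_gen = 2.1548 kJ/K, irreversible


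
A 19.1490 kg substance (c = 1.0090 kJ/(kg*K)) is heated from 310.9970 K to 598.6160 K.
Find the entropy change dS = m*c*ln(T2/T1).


T2/T1 = 1.9248
ln(T2/T1) = 0.6548
dS = 19.1490 * 1.0090 * 0.6548 = 12.6523 kJ/K

12.6523 kJ/K


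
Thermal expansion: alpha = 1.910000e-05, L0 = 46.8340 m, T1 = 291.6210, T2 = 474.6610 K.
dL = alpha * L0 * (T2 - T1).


dT = 183.0400 K
dL = 1.910000e-05 * 46.8340 * 183.0400 = 0.163735 m
L_final = 46.997735 m

dL = 0.163735 m


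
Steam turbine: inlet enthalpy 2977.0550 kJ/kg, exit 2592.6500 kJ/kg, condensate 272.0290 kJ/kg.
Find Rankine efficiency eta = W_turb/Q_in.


W = 384.4050 kJ/kg
Q_in = 2705.0260 kJ/kg
eta = 0.1421 = 14.2108%

eta = 14.2108%


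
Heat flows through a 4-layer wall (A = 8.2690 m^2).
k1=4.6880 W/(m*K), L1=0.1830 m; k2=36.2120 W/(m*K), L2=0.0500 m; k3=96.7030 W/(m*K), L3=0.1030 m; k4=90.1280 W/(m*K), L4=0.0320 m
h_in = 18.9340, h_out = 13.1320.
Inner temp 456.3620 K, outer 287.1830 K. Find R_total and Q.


R_conv_in = 1/(18.9340*8.2690) = 0.0064
R_1 = 0.1830/(4.6880*8.2690) = 0.0047
R_2 = 0.0500/(36.2120*8.2690) = 0.0002
R_3 = 0.1030/(96.7030*8.2690) = 0.0001
R_4 = 0.0320/(90.1280*8.2690) = 4.2938e-05
R_conv_out = 1/(13.1320*8.2690) = 0.0092
R_total = 0.0207 K/W
Q = 169.1790 / 0.0207 = 8190.4421 W

R_total = 0.0207 K/W, Q = 8190.4421 W


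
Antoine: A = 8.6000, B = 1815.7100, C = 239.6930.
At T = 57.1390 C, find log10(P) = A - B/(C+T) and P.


C+T = 296.8320
B/(C+T) = 6.1170
log10(P) = 8.6000 - 6.1170 = 2.4830
P = 10^2.4830 = 304.1153 mmHg

304.1153 mmHg


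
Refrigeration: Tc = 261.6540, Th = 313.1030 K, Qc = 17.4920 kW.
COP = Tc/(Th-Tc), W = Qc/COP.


COP = 261.6540 / 51.4490 = 5.0857
W = 17.4920 / 5.0857 = 3.4395 kW

COP = 5.0857, W = 3.4395 kW


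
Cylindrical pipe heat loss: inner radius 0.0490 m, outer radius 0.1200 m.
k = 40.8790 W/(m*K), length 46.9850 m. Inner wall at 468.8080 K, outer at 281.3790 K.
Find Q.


dT = 187.4290 K
ln(ro/ri) = 0.8957
Q = 2*pi*40.8790*46.9850*187.4290 / 0.8957 = 2525383.9878 W

2525383.9878 W


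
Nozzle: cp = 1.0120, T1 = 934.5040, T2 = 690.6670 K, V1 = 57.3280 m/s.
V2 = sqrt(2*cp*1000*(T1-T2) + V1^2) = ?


dT = 243.8370 K
2*cp*1000*dT = 493526.0880
V1^2 = 3286.4996
V2 = sqrt(496812.5876) = 704.8493 m/s

704.8493 m/s


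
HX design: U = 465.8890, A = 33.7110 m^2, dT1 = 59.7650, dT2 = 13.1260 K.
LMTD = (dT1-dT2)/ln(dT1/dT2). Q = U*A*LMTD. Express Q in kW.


LMTD = 30.7681 K
Q = 465.8890 * 33.7110 * 30.7681 = 483230.3430 W = 483.2303 kW

483.2303 kW


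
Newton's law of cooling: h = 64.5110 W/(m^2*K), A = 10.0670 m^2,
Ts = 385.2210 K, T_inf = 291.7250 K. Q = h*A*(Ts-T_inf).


dT = 93.4960 K
Q = 64.5110 * 10.0670 * 93.4960 = 60719.3164 W

60719.3164 W


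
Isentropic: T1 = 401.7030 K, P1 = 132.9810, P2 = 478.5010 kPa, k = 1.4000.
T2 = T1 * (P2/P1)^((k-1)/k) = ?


(k-1)/k = 0.2857
(P2/P1)^exp = 1.4417
T2 = 401.7030 * 1.4417 = 579.1471 K

579.1471 K


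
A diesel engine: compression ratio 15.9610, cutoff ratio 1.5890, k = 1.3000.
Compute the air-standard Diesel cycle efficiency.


r^(k-1) = 2.2957
rc^k = 1.8258
eta = 0.5302 = 53.0197%

53.0197%


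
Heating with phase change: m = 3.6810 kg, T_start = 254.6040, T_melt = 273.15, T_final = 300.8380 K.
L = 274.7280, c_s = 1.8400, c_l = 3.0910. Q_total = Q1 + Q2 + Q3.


Q1 (sensible, solid) = 3.6810 * 1.8400 * 18.5460 = 125.6128 kJ
Q2 (latent) = 3.6810 * 274.7280 = 1011.2738 kJ
Q3 (sensible, liquid) = 3.6810 * 3.0910 * 27.6880 = 315.0333 kJ
Q_total = 1451.9198 kJ

1451.9198 kJ


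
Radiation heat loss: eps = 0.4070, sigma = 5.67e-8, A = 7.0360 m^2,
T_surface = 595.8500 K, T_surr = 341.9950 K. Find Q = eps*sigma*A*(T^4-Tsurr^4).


T^4 = 1.2605e+11
Tsurr^4 = 1.3680e+10
Q = 0.4070 * 5.67e-8 * 7.0360 * 1.1237e+11 = 18245.6805 W

18245.6805 W


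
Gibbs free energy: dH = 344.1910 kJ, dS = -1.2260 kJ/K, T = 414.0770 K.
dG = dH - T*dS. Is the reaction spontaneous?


T*dS = 414.0770 * -1.2260 = -507.6584 kJ
dG = 344.1910 + 507.6584 = 851.8494 kJ (non-spontaneous)

dG = 851.8494 kJ, non-spontaneous


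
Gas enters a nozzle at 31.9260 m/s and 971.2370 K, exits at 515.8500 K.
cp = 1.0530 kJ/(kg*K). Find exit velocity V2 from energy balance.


dT = 455.3870 K
2*cp*1000*dT = 959045.0220
V1^2 = 1019.2695
V2 = sqrt(960064.2915) = 979.8287 m/s

979.8287 m/s


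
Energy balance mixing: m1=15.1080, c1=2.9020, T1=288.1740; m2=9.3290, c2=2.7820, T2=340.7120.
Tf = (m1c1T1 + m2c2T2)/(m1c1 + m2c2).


num = 21477.1258
den = 69.7967
Tf = 307.7098 K

307.7098 K


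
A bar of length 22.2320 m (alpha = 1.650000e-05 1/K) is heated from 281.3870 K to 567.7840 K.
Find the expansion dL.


dT = 286.3970 K
dL = 1.650000e-05 * 22.2320 * 286.3970 = 0.105058 m
L_final = 22.337058 m

dL = 0.105058 m


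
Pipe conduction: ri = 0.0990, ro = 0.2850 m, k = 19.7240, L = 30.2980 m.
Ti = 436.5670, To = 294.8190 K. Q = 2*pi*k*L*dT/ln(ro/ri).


dT = 141.7480 K
ln(ro/ri) = 1.0574
Q = 2*pi*19.7240*30.2980*141.7480 / 1.0574 = 503360.4094 W

503360.4094 W


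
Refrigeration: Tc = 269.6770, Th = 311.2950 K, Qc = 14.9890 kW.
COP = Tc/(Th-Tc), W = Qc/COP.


COP = 269.6770 / 41.6180 = 6.4798
W = 14.9890 / 6.4798 = 2.3132 kW

COP = 6.4798, W = 2.3132 kW


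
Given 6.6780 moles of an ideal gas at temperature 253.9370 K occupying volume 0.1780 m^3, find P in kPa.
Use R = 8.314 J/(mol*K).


P = nRT/V = 6.6780 * 8.314 * 253.9370 / 0.1780
= 14098.8088 / 0.1780 = 79206.7907 Pa = 79.2068 kPa

79.2068 kPa


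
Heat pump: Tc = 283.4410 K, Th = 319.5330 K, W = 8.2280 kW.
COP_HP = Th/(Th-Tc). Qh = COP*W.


COP = 319.5330 / 36.0920 = 8.8533
Qh = 8.8533 * 8.2280 = 72.8449 kW

COP = 8.8533, Qh = 72.8449 kW


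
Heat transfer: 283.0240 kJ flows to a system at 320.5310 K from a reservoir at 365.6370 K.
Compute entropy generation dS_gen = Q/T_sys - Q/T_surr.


dS_sys = 283.0240/320.5310 = 0.8830 kJ/K
dS_surr = -283.0240/365.6370 = -0.7741 kJ/K
dS_gen = 0.8830 - 0.7741 = 0.1089 kJ/K (irreversible)

dS_gen = 0.1089 kJ/K, irreversible


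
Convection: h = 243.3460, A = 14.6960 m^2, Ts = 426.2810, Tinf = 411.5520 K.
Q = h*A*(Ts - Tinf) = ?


dT = 14.7290 K
Q = 243.3460 * 14.6960 * 14.7290 = 52674.0386 W

52674.0386 W


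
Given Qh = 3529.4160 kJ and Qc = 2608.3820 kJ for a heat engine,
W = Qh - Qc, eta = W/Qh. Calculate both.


W = 3529.4160 - 2608.3820 = 921.0340 kJ
eta = 921.0340 / 3529.4160 = 0.2610 = 26.0959%

W = 921.0340 kJ, eta = 26.0959%


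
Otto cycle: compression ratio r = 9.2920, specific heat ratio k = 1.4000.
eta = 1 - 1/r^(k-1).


r^(k-1) = 2.4392
eta = 1 - 1/2.4392 = 0.5900 = 59.0026%

59.0026%


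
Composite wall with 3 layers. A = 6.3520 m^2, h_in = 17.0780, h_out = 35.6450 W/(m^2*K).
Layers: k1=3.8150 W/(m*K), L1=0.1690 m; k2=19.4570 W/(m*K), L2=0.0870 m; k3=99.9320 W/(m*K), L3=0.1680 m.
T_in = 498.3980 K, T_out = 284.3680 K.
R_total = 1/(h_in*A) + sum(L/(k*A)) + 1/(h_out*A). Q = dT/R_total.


R_conv_in = 1/(17.0780*6.3520) = 0.0092
R_1 = 0.1690/(3.8150*6.3520) = 0.0070
R_2 = 0.0870/(19.4570*6.3520) = 0.0007
R_3 = 0.1680/(99.9320*6.3520) = 0.0003
R_conv_out = 1/(35.6450*6.3520) = 0.0044
R_total = 0.0216 K/W
Q = 214.0300 / 0.0216 = 9919.1017 W

R_total = 0.0216 K/W, Q = 9919.1017 W


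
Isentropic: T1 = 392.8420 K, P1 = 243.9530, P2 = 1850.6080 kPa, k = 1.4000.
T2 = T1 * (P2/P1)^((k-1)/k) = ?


(k-1)/k = 0.2857
(P2/P1)^exp = 1.7841
T2 = 392.8420 * 1.7841 = 700.8884 K

700.8884 K


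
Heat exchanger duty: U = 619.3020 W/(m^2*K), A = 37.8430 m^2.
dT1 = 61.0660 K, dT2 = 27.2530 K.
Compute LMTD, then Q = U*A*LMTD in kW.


LMTD = 41.9104 K
Q = 619.3020 * 37.8430 * 41.9104 = 982223.5792 W = 982.2236 kW

982.2236 kW


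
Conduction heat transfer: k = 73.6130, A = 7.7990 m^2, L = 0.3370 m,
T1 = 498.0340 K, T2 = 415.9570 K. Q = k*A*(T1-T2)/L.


dT = 82.0770 K
Q = 73.6130 * 7.7990 * 82.0770 / 0.3370 = 139825.0589 W

139825.0589 W


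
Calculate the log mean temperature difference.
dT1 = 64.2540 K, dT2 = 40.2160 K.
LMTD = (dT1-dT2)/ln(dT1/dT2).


dT1/dT2 = 1.5977
ln(dT1/dT2) = 0.4686
LMTD = 24.0380 / 0.4686 = 51.2998 K

51.2998 K


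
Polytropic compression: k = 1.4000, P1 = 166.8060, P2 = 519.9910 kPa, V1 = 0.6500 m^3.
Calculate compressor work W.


(k-1)/k = 0.2857
(P2/P1)^exp = 1.3838
W = 3.5000 * 166.8060 * 0.6500 * (1.3838 - 1) = 145.6553 kJ

145.6553 kJ


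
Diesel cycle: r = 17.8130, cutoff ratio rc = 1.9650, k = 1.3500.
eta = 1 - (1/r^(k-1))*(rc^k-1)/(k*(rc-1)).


r^(k-1) = 2.7400
rc^k = 2.4891
eta = 0.5828 = 58.2843%

58.2843%


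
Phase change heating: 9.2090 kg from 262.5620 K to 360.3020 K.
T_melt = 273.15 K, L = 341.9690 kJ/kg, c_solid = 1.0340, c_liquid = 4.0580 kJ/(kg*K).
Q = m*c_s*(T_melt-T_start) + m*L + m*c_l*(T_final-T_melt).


Q1 (sensible, solid) = 9.2090 * 1.0340 * 10.5880 = 100.8201 kJ
Q2 (latent) = 9.2090 * 341.9690 = 3149.1925 kJ
Q3 (sensible, liquid) = 9.2090 * 4.0580 * 87.1520 = 3256.8809 kJ
Q_total = 6506.8935 kJ

6506.8935 kJ


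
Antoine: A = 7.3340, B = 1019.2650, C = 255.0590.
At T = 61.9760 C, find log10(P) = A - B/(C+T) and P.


C+T = 317.0350
B/(C+T) = 3.2150
log10(P) = 7.3340 - 3.2150 = 4.1190
P = 10^4.1190 = 13152.4895 mmHg

13152.4895 mmHg


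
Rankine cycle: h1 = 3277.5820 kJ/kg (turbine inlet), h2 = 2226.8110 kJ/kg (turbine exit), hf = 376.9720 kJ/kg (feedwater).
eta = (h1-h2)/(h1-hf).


W = 1050.7710 kJ/kg
Q_in = 2900.6100 kJ/kg
eta = 0.3623 = 36.2259%

eta = 36.2259%


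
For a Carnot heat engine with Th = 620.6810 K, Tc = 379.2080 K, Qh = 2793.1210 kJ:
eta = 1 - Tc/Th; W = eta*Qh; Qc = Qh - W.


eta = 1 - 379.2080/620.6810 = 0.3890
W = 0.3890 * 2793.1210 = 1086.6505 kJ
Qc = 2793.1210 - 1086.6505 = 1706.4705 kJ

eta = 38.9045%, W = 1086.6505 kJ, Qc = 1706.4705 kJ


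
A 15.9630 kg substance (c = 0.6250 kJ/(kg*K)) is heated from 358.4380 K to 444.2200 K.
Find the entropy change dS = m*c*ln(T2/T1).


T2/T1 = 1.2393
ln(T2/T1) = 0.2146
dS = 15.9630 * 0.6250 * 0.2146 = 2.1407 kJ/K

2.1407 kJ/K


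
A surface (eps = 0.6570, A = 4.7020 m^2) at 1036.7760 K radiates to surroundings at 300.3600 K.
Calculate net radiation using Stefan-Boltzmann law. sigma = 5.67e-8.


T^4 = 1.1554e+12
Tsurr^4 = 8.1390e+09
Q = 0.6570 * 5.67e-8 * 4.7020 * 1.1473e+12 = 200955.8868 W

200955.8868 W


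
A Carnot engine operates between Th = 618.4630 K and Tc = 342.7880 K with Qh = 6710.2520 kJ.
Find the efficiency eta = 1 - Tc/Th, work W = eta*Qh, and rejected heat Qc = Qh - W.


eta = 1 - 342.7880/618.4630 = 0.4457
W = 0.4457 * 6710.2520 = 2991.0419 kJ
Qc = 6710.2520 - 2991.0419 = 3719.2101 kJ

eta = 44.5742%, W = 2991.0419 kJ, Qc = 3719.2101 kJ


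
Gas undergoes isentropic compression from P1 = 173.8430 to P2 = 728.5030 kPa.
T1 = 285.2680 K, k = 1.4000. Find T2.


(k-1)/k = 0.2857
(P2/P1)^exp = 1.5059
T2 = 285.2680 * 1.5059 = 429.5816 K

429.5816 K


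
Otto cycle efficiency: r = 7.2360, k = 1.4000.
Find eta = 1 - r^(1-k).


r^(k-1) = 2.2070
eta = 1 - 1/2.2070 = 0.5469 = 54.6893%

54.6893%


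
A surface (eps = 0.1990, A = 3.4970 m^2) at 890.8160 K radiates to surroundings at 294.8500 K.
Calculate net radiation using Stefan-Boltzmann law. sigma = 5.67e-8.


T^4 = 6.2973e+11
Tsurr^4 = 7.5580e+09
Q = 0.1990 * 5.67e-8 * 3.4970 * 6.2217e+11 = 24549.3435 W

24549.3435 W


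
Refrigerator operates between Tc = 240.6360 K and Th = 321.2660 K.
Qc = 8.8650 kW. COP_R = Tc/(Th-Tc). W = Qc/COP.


COP = 240.6360 / 80.6300 = 2.9844
W = 8.8650 / 2.9844 = 2.9704 kW

COP = 2.9844, W = 2.9704 kW


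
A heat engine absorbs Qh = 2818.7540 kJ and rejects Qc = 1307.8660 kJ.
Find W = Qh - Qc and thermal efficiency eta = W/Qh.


W = 2818.7540 - 1307.8660 = 1510.8880 kJ
eta = 1510.8880 / 2818.7540 = 0.5360 = 53.6013%

W = 1510.8880 kJ, eta = 53.6013%


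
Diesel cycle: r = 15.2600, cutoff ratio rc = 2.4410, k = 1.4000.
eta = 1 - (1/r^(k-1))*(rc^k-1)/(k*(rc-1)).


r^(k-1) = 2.9746
rc^k = 3.4881
eta = 0.5854 = 58.5368%

58.5368%


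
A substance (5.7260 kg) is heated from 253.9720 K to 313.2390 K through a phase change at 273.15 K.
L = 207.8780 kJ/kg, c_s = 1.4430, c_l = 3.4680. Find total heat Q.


Q1 (sensible, solid) = 5.7260 * 1.4430 * 19.1780 = 158.4605 kJ
Q2 (latent) = 5.7260 * 207.8780 = 1190.3094 kJ
Q3 (sensible, liquid) = 5.7260 * 3.4680 * 40.0890 = 796.0781 kJ
Q_total = 2144.8480 kJ

2144.8480 kJ


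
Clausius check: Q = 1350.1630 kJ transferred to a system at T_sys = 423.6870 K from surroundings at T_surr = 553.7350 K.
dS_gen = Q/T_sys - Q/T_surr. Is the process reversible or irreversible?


dS_sys = 1350.1630/423.6870 = 3.1867 kJ/K
dS_surr = -1350.1630/553.7350 = -2.4383 kJ/K
dS_gen = 3.1867 - 2.4383 = 0.7484 kJ/K (irreversible)

dS_gen = 0.7484 kJ/K, irreversible


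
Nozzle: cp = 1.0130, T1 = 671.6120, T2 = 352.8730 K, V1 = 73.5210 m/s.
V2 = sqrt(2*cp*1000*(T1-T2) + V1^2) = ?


dT = 318.7390 K
2*cp*1000*dT = 645765.2140
V1^2 = 5405.3374
V2 = sqrt(651170.5514) = 806.9514 m/s

806.9514 m/s


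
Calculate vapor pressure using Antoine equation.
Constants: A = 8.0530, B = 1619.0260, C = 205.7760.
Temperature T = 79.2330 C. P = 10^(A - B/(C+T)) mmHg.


C+T = 285.0090
B/(C+T) = 5.6806
log10(P) = 8.0530 - 5.6806 = 2.3724
P = 10^2.3724 = 235.7146 mmHg

235.7146 mmHg


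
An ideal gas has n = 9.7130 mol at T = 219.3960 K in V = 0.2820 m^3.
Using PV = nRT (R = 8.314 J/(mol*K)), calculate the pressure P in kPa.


P = nRT/V = 9.7130 * 8.314 * 219.3960 / 0.2820
= 17717.0787 / 0.2820 = 62826.5202 Pa = 62.8265 kPa

62.8265 kPa


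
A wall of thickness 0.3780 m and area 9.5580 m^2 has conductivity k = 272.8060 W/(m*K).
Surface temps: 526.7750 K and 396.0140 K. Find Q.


dT = 130.7610 K
Q = 272.8060 * 9.5580 * 130.7610 / 0.3780 = 902001.7443 W

902001.7443 W


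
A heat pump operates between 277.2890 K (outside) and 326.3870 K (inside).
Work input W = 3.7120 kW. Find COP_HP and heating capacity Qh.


COP = 326.3870 / 49.0980 = 6.6477
Qh = 6.6477 * 3.7120 = 24.6761 kW

COP = 6.6477, Qh = 24.6761 kW


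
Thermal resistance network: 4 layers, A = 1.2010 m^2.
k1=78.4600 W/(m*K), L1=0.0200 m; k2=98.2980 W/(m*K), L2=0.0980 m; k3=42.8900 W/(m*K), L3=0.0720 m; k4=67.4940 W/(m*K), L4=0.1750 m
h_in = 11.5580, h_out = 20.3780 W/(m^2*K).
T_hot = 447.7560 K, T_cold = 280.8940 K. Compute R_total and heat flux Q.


R_conv_in = 1/(11.5580*1.2010) = 0.0720
R_1 = 0.0200/(78.4600*1.2010) = 0.0002
R_2 = 0.0980/(98.2980*1.2010) = 0.0008
R_3 = 0.0720/(42.8900*1.2010) = 0.0014
R_4 = 0.1750/(67.4940*1.2010) = 0.0022
R_conv_out = 1/(20.3780*1.2010) = 0.0409
R_total = 0.1175 K/W
Q = 166.8620 / 0.1175 = 1420.1162 W

R_total = 0.1175 K/W, Q = 1420.1162 W


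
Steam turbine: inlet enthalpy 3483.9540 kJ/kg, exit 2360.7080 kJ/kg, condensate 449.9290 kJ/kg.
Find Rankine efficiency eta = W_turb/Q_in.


W = 1123.2460 kJ/kg
Q_in = 3034.0250 kJ/kg
eta = 0.3702 = 37.0216%

eta = 37.0216%


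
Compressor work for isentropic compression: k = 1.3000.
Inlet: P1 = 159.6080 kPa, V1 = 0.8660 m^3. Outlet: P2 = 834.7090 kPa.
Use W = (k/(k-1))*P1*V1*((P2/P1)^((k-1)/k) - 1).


(k-1)/k = 0.2308
(P2/P1)^exp = 1.4649
W = 4.3333 * 159.6080 * 0.8660 * (1.4649 - 1) = 278.4448 kJ

278.4448 kJ


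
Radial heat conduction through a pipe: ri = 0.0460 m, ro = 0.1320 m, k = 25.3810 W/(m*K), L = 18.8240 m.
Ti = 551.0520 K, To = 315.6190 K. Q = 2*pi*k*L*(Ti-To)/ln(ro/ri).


dT = 235.4330 K
ln(ro/ri) = 1.0542
Q = 2*pi*25.3810*18.8240*235.4330 / 1.0542 = 670441.8235 W

670441.8235 W


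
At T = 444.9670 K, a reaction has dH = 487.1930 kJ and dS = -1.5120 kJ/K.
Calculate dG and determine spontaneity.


T*dS = 444.9670 * -1.5120 = -672.7901 kJ
dG = 487.1930 + 672.7901 = 1159.9831 kJ (non-spontaneous)

dG = 1159.9831 kJ, non-spontaneous


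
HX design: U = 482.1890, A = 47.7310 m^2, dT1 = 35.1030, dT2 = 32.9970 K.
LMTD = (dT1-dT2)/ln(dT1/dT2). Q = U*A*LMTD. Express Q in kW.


LMTD = 34.0391 K
Q = 482.1890 * 47.7310 * 34.0391 = 783423.2266 W = 783.4232 kW

783.4232 kW


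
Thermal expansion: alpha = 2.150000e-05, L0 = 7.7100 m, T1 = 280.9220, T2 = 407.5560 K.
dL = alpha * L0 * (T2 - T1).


dT = 126.6340 K
dL = 2.150000e-05 * 7.7100 * 126.6340 = 0.020991 m
L_final = 7.730991 m

dL = 0.020991 m


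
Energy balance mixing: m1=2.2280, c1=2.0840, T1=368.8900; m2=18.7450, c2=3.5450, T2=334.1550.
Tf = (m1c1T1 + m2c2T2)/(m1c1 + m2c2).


num = 23917.7546
den = 71.0942
Tf = 336.4235 K

336.4235 K


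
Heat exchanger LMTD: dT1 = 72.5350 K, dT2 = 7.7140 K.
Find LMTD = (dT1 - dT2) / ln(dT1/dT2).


dT1/dT2 = 9.4030
ln(dT1/dT2) = 2.2410
LMTD = 64.8210 / 2.2410 = 28.9246 K

28.9246 K


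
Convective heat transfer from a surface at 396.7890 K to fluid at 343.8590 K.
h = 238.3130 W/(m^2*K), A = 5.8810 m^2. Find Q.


dT = 52.9300 K
Q = 238.3130 * 5.8810 * 52.9300 = 74182.3876 W

74182.3876 W


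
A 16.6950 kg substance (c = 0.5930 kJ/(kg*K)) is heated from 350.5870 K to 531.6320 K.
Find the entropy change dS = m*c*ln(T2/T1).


T2/T1 = 1.5164
ln(T2/T1) = 0.4163
dS = 16.6950 * 0.5930 * 0.4163 = 4.1218 kJ/K

4.1218 kJ/K


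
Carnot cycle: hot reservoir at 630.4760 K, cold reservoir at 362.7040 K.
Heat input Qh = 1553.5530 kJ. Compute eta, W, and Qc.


eta = 1 - 362.7040/630.4760 = 0.4247
W = 0.4247 * 1553.5530 = 659.8157 kJ
Qc = 1553.5530 - 659.8157 = 893.7373 kJ

eta = 42.4714%, W = 659.8157 kJ, Qc = 893.7373 kJ


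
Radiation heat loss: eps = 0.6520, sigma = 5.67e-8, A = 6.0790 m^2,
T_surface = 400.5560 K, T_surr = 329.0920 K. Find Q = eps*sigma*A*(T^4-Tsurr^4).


T^4 = 2.5743e+10
Tsurr^4 = 1.1729e+10
Q = 0.6520 * 5.67e-8 * 6.0790 * 1.4013e+10 = 3149.2460 W

3149.2460 W


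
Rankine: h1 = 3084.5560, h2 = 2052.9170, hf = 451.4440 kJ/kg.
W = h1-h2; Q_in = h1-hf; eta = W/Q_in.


W = 1031.6390 kJ/kg
Q_in = 2633.1120 kJ/kg
eta = 0.3918 = 39.1795%

eta = 39.1795%


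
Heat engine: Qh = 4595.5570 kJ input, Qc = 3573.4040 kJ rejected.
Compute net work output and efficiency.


W = 4595.5570 - 3573.4040 = 1022.1530 kJ
eta = 1022.1530 / 4595.5570 = 0.2224 = 22.2422%

W = 1022.1530 kJ, eta = 22.2422%


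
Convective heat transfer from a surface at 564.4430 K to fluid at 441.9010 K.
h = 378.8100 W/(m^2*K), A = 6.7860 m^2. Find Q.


dT = 122.5420 K
Q = 378.8100 * 6.7860 * 122.5420 = 315007.0362 W

315007.0362 W


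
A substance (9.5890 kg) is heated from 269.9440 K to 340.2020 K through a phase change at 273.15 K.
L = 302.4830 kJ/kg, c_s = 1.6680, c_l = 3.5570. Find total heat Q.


Q1 (sensible, solid) = 9.5890 * 1.6680 * 3.2060 = 51.2782 kJ
Q2 (latent) = 9.5890 * 302.4830 = 2900.5095 kJ
Q3 (sensible, liquid) = 9.5890 * 3.5570 * 67.0520 = 2287.0145 kJ
Q_total = 5238.8022 kJ

5238.8022 kJ


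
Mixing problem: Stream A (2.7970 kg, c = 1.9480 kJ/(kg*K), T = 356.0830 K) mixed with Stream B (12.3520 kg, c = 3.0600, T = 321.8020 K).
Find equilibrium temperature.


num = 14103.3270
den = 43.2457
Tf = 326.1211 K

326.1211 K


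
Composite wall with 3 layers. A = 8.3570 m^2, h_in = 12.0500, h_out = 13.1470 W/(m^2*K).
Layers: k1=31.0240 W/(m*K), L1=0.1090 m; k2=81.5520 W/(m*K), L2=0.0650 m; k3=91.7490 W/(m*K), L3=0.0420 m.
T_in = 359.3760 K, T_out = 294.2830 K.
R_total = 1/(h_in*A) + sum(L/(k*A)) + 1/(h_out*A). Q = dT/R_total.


R_conv_in = 1/(12.0500*8.3570) = 0.0099
R_1 = 0.1090/(31.0240*8.3570) = 0.0004
R_2 = 0.0650/(81.5520*8.3570) = 9.5374e-05
R_3 = 0.0420/(91.7490*8.3570) = 5.4777e-05
R_conv_out = 1/(13.1470*8.3570) = 0.0091
R_total = 0.0196 K/W
Q = 65.0930 / 0.0196 = 3320.6346 W

R_total = 0.0196 K/W, Q = 3320.6346 W


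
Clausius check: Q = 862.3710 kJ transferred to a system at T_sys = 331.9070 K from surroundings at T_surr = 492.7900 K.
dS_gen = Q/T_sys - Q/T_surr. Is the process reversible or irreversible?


dS_sys = 862.3710/331.9070 = 2.5982 kJ/K
dS_surr = -862.3710/492.7900 = -1.7500 kJ/K
dS_gen = 2.5982 - 1.7500 = 0.8483 kJ/K (irreversible)

dS_gen = 0.8483 kJ/K, irreversible


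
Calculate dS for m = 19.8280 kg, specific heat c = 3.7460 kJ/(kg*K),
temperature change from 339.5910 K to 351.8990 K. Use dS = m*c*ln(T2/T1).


T2/T1 = 1.0362
ln(T2/T1) = 0.0356
dS = 19.8280 * 3.7460 * 0.0356 = 2.6444 kJ/K

2.6444 kJ/K


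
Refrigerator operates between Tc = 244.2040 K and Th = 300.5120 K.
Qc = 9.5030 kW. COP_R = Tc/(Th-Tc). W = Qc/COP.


COP = 244.2040 / 56.3080 = 4.3369
W = 9.5030 / 4.3369 = 2.1912 kW

COP = 4.3369, W = 2.1912 kW


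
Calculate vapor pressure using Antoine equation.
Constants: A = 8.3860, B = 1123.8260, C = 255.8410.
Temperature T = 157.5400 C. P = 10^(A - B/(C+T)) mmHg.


C+T = 413.3810
B/(C+T) = 2.7186
log10(P) = 8.3860 - 2.7186 = 5.6674
P = 10^5.6674 = 464921.5182 mmHg

464921.5182 mmHg


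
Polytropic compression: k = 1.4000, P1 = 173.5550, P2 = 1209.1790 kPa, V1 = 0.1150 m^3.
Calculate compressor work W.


(k-1)/k = 0.2857
(P2/P1)^exp = 1.7413
W = 3.5000 * 173.5550 * 0.1150 * (1.7413 - 1) = 51.7838 kJ

51.7838 kJ


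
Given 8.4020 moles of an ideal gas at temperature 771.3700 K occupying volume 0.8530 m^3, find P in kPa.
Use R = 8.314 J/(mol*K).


P = nRT/V = 8.4020 * 8.314 * 771.3700 / 0.8530
= 53883.4559 / 0.8530 = 63169.3504 Pa = 63.1694 kPa

63.1694 kPa


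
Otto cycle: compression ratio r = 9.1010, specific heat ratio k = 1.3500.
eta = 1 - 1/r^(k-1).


r^(k-1) = 2.1661
eta = 1 - 1/2.1661 = 0.5383 = 53.8344%

53.8344%


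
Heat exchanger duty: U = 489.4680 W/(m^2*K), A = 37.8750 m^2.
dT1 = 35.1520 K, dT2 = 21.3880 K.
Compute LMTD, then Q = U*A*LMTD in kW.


LMTD = 27.7024 K
Q = 489.4680 * 37.8750 * 27.7024 = 513564.5118 W = 513.5645 kW

513.5645 kW


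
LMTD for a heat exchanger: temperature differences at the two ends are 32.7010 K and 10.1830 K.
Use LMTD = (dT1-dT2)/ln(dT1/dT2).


dT1/dT2 = 3.2113
ln(dT1/dT2) = 1.1667
LMTD = 22.5180 / 1.1667 = 19.3008 K

19.3008 K


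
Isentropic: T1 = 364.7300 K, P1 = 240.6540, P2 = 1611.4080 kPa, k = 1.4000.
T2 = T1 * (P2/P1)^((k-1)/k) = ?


(k-1)/k = 0.2857
(P2/P1)^exp = 1.7217
T2 = 364.7300 * 1.7217 = 627.9396 K

627.9396 K


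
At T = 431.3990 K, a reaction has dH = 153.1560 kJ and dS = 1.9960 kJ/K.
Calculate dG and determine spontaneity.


T*dS = 431.3990 * 1.9960 = 861.0724 kJ
dG = 153.1560 - 861.0724 = -707.9164 kJ (spontaneous)

dG = -707.9164 kJ, spontaneous


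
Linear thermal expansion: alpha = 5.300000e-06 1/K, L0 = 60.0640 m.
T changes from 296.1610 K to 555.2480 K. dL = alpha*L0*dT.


dT = 259.0870 K
dL = 5.300000e-06 * 60.0640 * 259.0870 = 0.082478 m
L_final = 60.146478 m

dL = 0.082478 m


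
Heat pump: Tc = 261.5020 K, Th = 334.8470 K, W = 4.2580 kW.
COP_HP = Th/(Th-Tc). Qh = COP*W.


COP = 334.8470 / 73.3450 = 4.5654
Qh = 4.5654 * 4.2580 = 19.4393 kW

COP = 4.5654, Qh = 19.4393 kW


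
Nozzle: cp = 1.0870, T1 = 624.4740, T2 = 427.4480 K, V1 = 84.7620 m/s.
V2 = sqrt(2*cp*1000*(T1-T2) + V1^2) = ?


dT = 197.0260 K
2*cp*1000*dT = 428334.5240
V1^2 = 7184.5966
V2 = sqrt(435519.1206) = 659.9387 m/s

659.9387 m/s


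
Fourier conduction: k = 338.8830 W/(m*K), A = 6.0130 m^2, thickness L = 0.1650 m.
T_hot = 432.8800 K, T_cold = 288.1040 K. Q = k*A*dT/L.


dT = 144.7760 K
Q = 338.8830 * 6.0130 * 144.7760 / 0.1650 = 1787942.7811 W

1787942.7811 W


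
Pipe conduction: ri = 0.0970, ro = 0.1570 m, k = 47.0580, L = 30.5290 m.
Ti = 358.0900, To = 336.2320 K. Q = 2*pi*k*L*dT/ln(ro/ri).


dT = 21.8580 K
ln(ro/ri) = 0.4815
Q = 2*pi*47.0580*30.5290*21.8580 / 0.4815 = 409740.2532 W

409740.2532 W


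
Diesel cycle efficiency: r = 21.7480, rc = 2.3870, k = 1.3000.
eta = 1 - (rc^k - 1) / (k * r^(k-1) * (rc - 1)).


r^(k-1) = 2.5190
rc^k = 3.0989
eta = 0.5379 = 53.7888%

53.7888%


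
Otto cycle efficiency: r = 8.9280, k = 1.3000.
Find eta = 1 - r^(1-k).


r^(k-1) = 1.9285
eta = 1 - 1/1.9285 = 0.4815 = 48.1470%

48.1470%


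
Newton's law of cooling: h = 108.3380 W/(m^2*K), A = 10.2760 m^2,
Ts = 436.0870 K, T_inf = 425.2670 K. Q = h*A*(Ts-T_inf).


dT = 10.8200 K
Q = 108.3380 * 10.2760 * 10.8200 = 12045.7035 W

12045.7035 W


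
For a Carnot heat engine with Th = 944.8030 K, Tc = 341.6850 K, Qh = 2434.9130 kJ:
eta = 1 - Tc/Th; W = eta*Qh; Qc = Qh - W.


eta = 1 - 341.6850/944.8030 = 0.6384
W = 0.6384 * 2434.9130 = 1554.3345 kJ
Qc = 2434.9130 - 1554.3345 = 880.5785 kJ

eta = 63.8353%, W = 1554.3345 kJ, Qc = 880.5785 kJ


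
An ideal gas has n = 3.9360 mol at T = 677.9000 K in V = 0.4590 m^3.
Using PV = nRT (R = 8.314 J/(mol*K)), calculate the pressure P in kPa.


P = nRT/V = 3.9360 * 8.314 * 677.9000 / 0.4590
= 22183.5345 / 0.4590 = 48330.1406 Pa = 48.3301 kPa

48.3301 kPa


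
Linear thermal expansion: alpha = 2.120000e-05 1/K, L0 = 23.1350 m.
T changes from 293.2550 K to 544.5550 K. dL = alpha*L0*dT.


dT = 251.3000 K
dL = 2.120000e-05 * 23.1350 * 251.3000 = 0.123253 m
L_final = 23.258253 m

dL = 0.123253 m


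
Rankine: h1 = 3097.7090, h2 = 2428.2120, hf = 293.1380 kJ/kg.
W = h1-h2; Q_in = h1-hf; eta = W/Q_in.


W = 669.4970 kJ/kg
Q_in = 2804.5710 kJ/kg
eta = 0.2387 = 23.8716%

eta = 23.8716%


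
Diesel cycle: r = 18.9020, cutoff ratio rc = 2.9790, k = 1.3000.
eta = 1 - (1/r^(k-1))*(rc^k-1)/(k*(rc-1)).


r^(k-1) = 2.4152
rc^k = 4.1332
eta = 0.4957 = 49.5741%

49.5741%


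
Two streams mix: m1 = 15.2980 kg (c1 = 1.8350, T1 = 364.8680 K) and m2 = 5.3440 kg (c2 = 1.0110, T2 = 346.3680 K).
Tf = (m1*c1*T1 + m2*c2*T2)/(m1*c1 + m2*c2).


num = 12113.8640
den = 33.4746
Tf = 361.8821 K

361.8821 K


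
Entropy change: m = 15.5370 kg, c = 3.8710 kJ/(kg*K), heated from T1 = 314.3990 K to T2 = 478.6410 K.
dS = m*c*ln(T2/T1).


T2/T1 = 1.5224
ln(T2/T1) = 0.4203
dS = 15.5370 * 3.8710 * 0.4203 = 25.2777 kJ/K

25.2777 kJ/K


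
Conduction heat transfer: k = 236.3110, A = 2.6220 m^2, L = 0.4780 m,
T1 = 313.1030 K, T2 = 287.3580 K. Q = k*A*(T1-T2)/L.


dT = 25.7450 K
Q = 236.3110 * 2.6220 * 25.7450 / 0.4780 = 33371.9531 W

33371.9531 W


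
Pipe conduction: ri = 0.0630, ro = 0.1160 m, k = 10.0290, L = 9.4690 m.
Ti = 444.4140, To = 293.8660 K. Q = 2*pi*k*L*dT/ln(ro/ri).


dT = 150.5480 K
ln(ro/ri) = 0.6105
Q = 2*pi*10.0290*9.4690*150.5480 / 0.6105 = 147150.7977 W

147150.7977 W
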